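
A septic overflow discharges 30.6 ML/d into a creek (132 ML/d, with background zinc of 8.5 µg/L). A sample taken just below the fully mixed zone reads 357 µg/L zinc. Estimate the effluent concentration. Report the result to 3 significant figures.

1860 µg/L

Mass balance: 132.0·8.500 + 30.60·Cₑ = 162.6·357.0
→ Cₑ = (162.6·357.0 − 132.0·8.500) / 30.60 = 1860 µg/L.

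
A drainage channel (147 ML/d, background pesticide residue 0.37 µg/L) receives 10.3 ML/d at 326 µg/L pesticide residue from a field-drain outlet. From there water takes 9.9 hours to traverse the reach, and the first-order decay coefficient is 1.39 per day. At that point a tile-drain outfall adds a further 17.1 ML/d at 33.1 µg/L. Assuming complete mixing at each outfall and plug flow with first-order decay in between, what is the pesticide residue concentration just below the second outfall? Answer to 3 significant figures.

14.3 µg/L

After mixing, C = (147.0·0.3700 + 10.30·326.0) / 157.3 = 3412/157.3 = 21.69 µg/L; combined flow 157.3 ML/d.
Applying C = C₀e^(−kt): 21.69 × 0.5636 = 12.23 µg/L.
At the second outfall, C = (157.3·12.23 + 17.10·33.10) / (157.3 + 17.10) = 14.27 µg/L.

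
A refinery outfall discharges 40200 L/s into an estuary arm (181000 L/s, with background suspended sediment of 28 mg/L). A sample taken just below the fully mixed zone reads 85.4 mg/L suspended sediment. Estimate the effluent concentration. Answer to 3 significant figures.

344 mg/L

Mass balance: 181000·28.00 + 40200·Cₑ = 221200·85.40
→ Cₑ = (221200·85.40 − 181000·28.00) / 40200 = 343.8 mg/L.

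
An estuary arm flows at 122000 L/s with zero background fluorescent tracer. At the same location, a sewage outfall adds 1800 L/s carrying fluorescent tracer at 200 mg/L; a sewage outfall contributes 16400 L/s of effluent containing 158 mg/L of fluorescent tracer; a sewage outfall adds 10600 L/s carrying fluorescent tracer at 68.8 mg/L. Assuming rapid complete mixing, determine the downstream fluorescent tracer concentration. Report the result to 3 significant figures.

24.4 mg/L

Flow-weighted average: C = (122000·0 + 1800·200.0 + 16400·158.0 + 10600·68.80) / 150800 = 3680000/150800 = 24.41 mg/L.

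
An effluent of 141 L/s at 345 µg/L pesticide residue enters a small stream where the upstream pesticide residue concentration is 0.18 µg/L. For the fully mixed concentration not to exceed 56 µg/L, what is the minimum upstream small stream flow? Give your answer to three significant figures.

Set C_mix = 56: (Q·0.1800 + 141.0·345.0) / (Q + 141.0) = 56
→ Q = 141.0·(345.0 − 56)/(56 − 0.1800) = 730.0 L/s.

730 L/s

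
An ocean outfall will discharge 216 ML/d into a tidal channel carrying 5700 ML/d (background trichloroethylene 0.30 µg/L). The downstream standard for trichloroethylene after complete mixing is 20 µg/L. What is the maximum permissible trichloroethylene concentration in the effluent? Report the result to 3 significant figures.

540 µg/L

At the limit, (Qr·Cr + Qe·Cₑ)/(Qr + Qe) = 20:
Cₑ = (5916·20 − 5700·0.3000) / 216.0 = 539.9 µg/L.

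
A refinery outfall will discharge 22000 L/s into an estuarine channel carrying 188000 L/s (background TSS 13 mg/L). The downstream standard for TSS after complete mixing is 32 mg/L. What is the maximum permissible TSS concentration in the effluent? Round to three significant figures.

194 mg/L

At the limit, (Qr·Cr + Qe·Cₑ)/(Qr + Qe) = 32:
Cₑ = (210000·32 − 188000·13.00) / 22000 = 194.4 mg/L.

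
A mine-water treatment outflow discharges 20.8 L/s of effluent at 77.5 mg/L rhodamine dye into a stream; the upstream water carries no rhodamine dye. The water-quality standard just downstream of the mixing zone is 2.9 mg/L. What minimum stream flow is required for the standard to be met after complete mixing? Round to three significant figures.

535 L/s

Set C_mix = 2.9: (Q·0 + 20.80·77.50) / (Q + 20.80) = 2.9
→ Q = 20.80·(77.50 − 2.9)/(2.9 − 0) = 535.1 L/s.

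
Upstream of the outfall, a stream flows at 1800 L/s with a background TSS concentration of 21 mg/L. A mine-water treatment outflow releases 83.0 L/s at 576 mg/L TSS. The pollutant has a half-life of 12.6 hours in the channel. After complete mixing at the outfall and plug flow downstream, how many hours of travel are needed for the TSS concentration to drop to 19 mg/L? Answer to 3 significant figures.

Mass balance: C = (1800·21.00 + 83.00·576.0) / 1883 = 85610/1883 = 45.46 mg/L.
Half-life 12.6 h → k = ln 2 / 12.6 = 0.05501 h⁻¹ = 1.320 d⁻¹.
45.46·exp(−k·t) = 19 → t = ln(45.46/19)/k = 57100 s = 15.86 h.

15.9 h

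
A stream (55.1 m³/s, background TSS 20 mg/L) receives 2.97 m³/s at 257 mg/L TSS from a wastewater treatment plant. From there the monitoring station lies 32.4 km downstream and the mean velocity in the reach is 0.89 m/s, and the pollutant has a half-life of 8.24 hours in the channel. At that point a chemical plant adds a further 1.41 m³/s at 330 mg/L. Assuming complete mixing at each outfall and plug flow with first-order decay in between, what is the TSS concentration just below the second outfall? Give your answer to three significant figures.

Conservation of mass: C = (55.10·20.00 + 2.970·257.0) / 58.07 = 1865/58.07 = 32.12 mg/L; combined flow 58.07 m³/s.
Travel time t = 32.4·1000 / 0.89 = 36400 s = 10.11 h.
Half-life 8.24 h → k = ln 2 / 8.24 = 0.08412 h⁻¹ = 2.019 d⁻¹.
After decay, C = 32.12 × e^(−kt) = 32.12 × 0.4271 = 13.72 mg/L.
Second outfall: C = (58.07·13.72 + 1.410·330.0)/59.48 = 21.22 mg/L.

21.2 mg/L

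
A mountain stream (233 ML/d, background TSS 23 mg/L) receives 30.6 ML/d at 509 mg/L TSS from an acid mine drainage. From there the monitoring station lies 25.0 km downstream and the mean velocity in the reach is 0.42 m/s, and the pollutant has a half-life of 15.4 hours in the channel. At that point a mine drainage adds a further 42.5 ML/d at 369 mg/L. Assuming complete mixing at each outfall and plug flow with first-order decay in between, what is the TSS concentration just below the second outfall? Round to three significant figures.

83.7 mg/L

Flow-weighted average: C = (233.0·23.00 + 30.60·509.0) / 263.6 = 20930/263.6 = 79.42 mg/L; combined flow 263.6 ML/d.
Travel time t = 25.0·1000 / 0.42 = 59520 s = 16.53 h.
Half-life 15.4 h → k = ln 2 / 15.4 = 0.04501 h⁻¹ = 1.080 d⁻¹.
After decay, C = 79.42 × e^(−kt) = 79.42 × 0.4751 = 37.73 mg/L.
At the second outfall, C = (263.6·37.73 + 42.50·369.0) / (263.6 + 42.50) = 83.73 mg/L.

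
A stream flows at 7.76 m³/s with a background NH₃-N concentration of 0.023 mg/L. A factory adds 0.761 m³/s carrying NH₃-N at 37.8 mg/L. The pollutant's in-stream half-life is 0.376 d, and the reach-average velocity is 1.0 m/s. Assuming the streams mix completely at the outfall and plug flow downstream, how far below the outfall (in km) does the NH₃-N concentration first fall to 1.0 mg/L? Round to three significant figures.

Mass balance: C = (7.760·0.02300 + 0.7610·37.80) / 8.521 = 28.94/8.521 = 3.397 mg/L.
Half-life 0.376 d → k = ln 2 / 0.376 = 1.843 d⁻¹.
Set 3.397·exp(−k·t) = 1.0 → t = ln(3.397/1.0)/k = 57310 s = 15.92 h.
Distance = v·t = 1.0·57310 = 57310 m = 57.31 km.

57.3 km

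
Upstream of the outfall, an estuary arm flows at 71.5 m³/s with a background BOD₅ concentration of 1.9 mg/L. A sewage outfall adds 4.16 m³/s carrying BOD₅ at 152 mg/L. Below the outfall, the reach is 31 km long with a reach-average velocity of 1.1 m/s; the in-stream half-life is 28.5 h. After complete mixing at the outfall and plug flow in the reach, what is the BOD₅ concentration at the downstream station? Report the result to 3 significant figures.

Mixed concentration C = ΣQC/ΣQ = (71.50·1.900 + 4.160·152.0) / 75.66 = 768.2/75.66 = 10.15 mg/L.
Travel time t = 31·1000 / 1.1 = 28180 s = 7.828 h.
Half-life 28.5 h → k = ln 2 / 28.5 = 0.02432 h⁻¹ = 0.5837 d⁻¹.
After decay, C = 10.15 × e^(−kt) = 10.15 × 0.8266 = 8.393 mg/L.

8.39 mg/L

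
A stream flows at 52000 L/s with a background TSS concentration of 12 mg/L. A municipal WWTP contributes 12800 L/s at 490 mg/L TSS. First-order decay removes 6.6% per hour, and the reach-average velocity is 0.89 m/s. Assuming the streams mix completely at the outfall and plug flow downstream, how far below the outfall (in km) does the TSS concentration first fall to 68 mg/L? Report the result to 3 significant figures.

Conservation of mass: C = (52000·12.00 + 12800·490.0) / 64800 = 6896000/64800 = 106.4 mg/L.
6.6%/h lost → k = −ln(1 − 0.066) = 0.06828 h⁻¹.
Set 106.4·exp(−k·t) = 68 → t = ln(106.4/68)/k = 23610 s = 6.560 h.
Distance = v·t = 0.89·23610 = 21020 m = 21.02 km.

21.0 km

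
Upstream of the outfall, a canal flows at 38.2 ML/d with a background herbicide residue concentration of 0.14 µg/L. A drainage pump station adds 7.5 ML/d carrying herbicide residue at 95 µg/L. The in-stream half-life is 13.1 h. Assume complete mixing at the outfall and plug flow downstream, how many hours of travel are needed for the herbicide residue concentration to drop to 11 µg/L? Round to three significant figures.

After mixing, C = (38.20·0.1400 + 7.500·95.00) / 45.70 = 717.8/45.70 = 15.71 µg/L.
Half-life 13.1 h → k = ln 2 / 13.1 = 0.05291 h⁻¹ = 1.270 d⁻¹.
15.71·exp(−k·t) = 11 → t = ln(15.71/11)/k = 24240 s = 6.733 h.

6.73 h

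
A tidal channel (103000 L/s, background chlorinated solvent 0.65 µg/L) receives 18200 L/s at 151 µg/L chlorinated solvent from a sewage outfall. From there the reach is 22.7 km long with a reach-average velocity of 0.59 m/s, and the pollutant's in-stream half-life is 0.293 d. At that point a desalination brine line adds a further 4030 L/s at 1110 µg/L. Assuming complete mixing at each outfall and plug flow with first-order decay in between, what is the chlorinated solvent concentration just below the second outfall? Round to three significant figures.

43.6 µg/L

After mixing, C = (103000·0.6500 + 18200·151.0) / 121200 = 2815000/121200 = 23.23 µg/L; combined flow 121200 L/s.
Travel time t = 22.7·1000 / 0.59 = 38470 s = 10.69 h.
Half-life 0.293 d → k = ln 2 / 0.293 = 2.366 d⁻¹.
After decay, C = 23.23 × e^(−kt) = 23.23 × 0.3487 = 8.100 µg/L.
Second outfall: C = (121200·8.100 + 4030·1110)/125200 = 43.56 µg/L.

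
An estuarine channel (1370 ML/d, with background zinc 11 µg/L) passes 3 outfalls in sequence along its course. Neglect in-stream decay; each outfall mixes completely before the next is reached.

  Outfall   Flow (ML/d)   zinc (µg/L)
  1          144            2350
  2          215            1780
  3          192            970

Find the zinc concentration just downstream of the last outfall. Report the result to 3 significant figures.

Below outfall 1: Q → 1514 ML/d, C = (1370·11.00 + 144.0·2350)/1514 = 233.5 µg/L.
Below outfall 2: Q → 1729 ML/d, C = (1514·233.5 + 215.0·1780)/1729 = 425.8 µg/L.
Below outfall 3: Q → 1921 ML/d, C = (1729·425.8 + 192.0·970.0)/1921 = 480.2 µg/L.

480 µg/L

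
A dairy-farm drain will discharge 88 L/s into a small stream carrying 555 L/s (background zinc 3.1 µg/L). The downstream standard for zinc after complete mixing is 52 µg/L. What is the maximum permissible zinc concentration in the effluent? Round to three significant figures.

At the limit, (Qr·Cr + Qe·Cₑ)/(Qr + Qe) = 52:
Cₑ = (643.0·52 − 555.0·3.100) / 88.00 = 360.4 µg/L.

360 µg/L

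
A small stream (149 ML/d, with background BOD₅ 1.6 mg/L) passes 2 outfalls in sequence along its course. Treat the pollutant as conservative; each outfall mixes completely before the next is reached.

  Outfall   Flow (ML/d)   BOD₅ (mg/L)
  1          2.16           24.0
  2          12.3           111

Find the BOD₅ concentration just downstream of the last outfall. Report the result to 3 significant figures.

Below outfall 1: Q → 151.2 ML/d, C = (149.0·1.600 + 2.160·24.00)/151.2 = 1.920 mg/L.
Below outfall 2: Q → 163.5 ML/d, C = (151.2·1.920 + 12.30·111.0)/163.5 = 10.13 mg/L.

10.1 mg/L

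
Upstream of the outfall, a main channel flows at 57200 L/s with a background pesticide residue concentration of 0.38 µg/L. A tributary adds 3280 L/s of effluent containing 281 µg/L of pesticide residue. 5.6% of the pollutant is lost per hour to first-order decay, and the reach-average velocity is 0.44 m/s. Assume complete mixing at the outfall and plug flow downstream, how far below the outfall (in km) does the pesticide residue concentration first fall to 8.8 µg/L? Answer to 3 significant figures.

15.7 km

After mixing, C = (57200·0.3800 + 3280·281.0) / 60480 = 943400/60480 = 15.60 µg/L.
5.6%/h lost → k = −ln(1 − 0.056) = 0.05763 h⁻¹.
Set 15.60·exp(−k·t) = 8.8 → t = ln(15.60/8.8)/k = 35760 s = 9.933 h.
Distance = v·t = 0.44·35760 = 15730 m = 15.73 km.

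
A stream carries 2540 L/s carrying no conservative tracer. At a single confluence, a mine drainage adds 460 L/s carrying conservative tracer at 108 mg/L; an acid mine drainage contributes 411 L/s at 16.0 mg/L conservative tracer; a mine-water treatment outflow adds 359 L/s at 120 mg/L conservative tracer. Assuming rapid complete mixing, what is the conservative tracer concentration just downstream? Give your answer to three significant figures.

26.3 mg/L

Mixed concentration C = ΣQC/ΣQ = (2540·0 + 460.0·108.0 + 411.0·16.00 + 359.0·120.0) / 3770 = 99340/3770 = 26.35 mg/L.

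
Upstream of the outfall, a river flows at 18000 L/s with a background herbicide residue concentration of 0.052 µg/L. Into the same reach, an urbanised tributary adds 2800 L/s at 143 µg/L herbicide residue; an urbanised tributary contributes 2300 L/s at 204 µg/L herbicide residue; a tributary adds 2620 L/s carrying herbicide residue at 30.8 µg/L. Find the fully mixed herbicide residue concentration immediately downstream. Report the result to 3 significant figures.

Flow-weighted average: C = (18000·0.05200 + 2800·143.0 + 2300·204.0 + 2620·30.80) / 25720 = 951200/25720 = 36.98 µg/L.

37.0 µg/L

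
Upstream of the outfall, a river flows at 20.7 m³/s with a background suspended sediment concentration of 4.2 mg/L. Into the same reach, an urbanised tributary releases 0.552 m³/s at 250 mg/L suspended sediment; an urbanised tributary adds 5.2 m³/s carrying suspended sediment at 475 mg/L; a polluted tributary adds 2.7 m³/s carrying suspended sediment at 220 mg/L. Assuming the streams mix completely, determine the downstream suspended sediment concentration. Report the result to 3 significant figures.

113 mg/L

Mass balance: C = (20.70·4.200 + 0.5520·250.0 + 5.200·475.0 + 2.700·220.0) / 29.15 = 3289/29.15 = 112.8 mg/L.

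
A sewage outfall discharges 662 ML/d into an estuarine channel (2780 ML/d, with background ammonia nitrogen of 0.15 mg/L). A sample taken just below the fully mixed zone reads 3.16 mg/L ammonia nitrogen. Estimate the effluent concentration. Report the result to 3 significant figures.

Mass balance: 2780·0.1500 + 662.0·Cₑ = 3442·3.160
→ Cₑ = (3442·3.160 − 2780·0.1500) / 662.0 = 15.80 mg/L.

15.8 mg/L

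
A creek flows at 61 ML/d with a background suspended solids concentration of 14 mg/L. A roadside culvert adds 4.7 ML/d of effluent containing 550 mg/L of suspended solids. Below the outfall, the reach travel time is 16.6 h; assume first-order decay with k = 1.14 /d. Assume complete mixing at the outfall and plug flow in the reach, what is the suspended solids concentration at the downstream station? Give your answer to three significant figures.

Mass balance: C = (61.00·14.00 + 4.700·550.0) / 65.70 = 3439/65.70 = 52.34 mg/L.
After decay, C = 52.34 × e^(−kt) = 52.34 × 0.4545 = 23.79 mg/L.

23.8 mg/L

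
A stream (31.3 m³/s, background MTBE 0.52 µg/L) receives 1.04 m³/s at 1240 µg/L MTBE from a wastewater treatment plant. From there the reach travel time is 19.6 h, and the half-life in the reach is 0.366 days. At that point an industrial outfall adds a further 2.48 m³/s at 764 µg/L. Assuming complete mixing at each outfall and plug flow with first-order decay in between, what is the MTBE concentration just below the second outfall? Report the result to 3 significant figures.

62.4 µg/L

Mixed concentration C = ΣQC/ΣQ = (31.30·0.5200 + 1.040·1240) / 32.34 = 1306/32.34 = 40.38 µg/L; combined flow 32.34 m³/s.
Half-life 0.366 d → k = ln 2 / 0.366 = 1.894 d⁻¹.
Decay over the reach: 40.38·exp(−kt) = 40.38·0.2130 = 8.599 µg/L.
Second outfall: C = (32.34·8.599 + 2.480·764.0)/34.82 = 62.40 µg/L.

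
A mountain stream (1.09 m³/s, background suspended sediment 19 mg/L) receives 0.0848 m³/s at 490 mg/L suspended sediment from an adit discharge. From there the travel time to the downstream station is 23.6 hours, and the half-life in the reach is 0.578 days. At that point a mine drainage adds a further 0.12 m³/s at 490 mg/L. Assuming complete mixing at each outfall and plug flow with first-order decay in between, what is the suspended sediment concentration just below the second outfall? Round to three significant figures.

60.2 mg/L

Mixed concentration C = ΣQC/ΣQ = (1.090·19.00 + 0.08480·490.0) / 1.175 = 62.26/1.175 = 53.00 mg/L; combined flow 1.175 m³/s.
Half-life 0.578 d → k = ln 2 / 0.578 = 1.199 d⁻¹.
Applying C = C₀e^(−kt): 53.00 × 0.3075 = 16.30 mg/L.
Second outfall: C = (1.175·16.30 + 0.1200·490.0)/1.295 = 60.20 mg/L.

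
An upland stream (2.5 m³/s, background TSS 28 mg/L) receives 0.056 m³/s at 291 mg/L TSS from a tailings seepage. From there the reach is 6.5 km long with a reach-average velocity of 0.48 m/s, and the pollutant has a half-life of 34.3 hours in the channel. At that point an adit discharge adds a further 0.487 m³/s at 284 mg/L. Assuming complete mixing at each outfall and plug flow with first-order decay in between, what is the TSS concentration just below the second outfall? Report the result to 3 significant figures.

Flow-weighted average: C = (2.500·28.00 + 0.05600·291.0) / 2.556 = 86.30/2.556 = 33.76 mg/L; combined flow 2.556 m³/s.
Travel time t = 6.5·1000 / 0.48 = 13540 s = 3.762 h.
Half-life 34.3 h → k = ln 2 / 34.3 = 0.02021 h⁻¹ = 0.4850 d⁻¹.
First-order decay: C = 33.76·exp(−k·t) = 33.76·0.9268 = 31.29 mg/L.
Second outfall: C = (2.556·31.29 + 0.4870·284.0)/3.043 = 71.73 mg/L.

71.7 mg/L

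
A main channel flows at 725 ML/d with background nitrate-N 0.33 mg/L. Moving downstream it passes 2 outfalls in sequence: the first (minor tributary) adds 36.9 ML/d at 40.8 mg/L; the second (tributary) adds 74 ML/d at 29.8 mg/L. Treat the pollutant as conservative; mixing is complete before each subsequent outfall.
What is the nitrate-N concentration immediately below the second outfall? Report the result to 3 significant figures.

4.73 mg/L

Below outfall 1: Q → 761.9 ML/d, C = (725.0·0.3300 + 36.90·40.80)/761.9 = 2.290 mg/L.
Below outfall 2: Q → 835.9 ML/d, C = (761.9·2.290 + 74.00·29.80)/835.9 = 4.725 mg/L.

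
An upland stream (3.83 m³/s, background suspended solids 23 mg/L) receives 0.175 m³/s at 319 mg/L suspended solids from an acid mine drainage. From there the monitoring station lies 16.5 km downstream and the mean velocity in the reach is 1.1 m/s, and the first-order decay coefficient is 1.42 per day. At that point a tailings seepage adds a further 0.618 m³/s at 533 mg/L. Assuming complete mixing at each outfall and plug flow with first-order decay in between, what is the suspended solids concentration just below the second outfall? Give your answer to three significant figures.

Conservation of mass: C = (3.830·23.00 + 0.1750·319.0) / 4.005 = 143.9/4.005 = 35.93 mg/L; combined flow 4.005 m³/s.
Travel time t = 16.5·1000 / 1.1 = 15000 s = 4.167 h.
First-order decay: C = 35.93·exp(−k·t) = 35.93·0.7815 = 28.08 mg/L.
Second outfall: C = (4.005·28.08 + 0.6180·533.0)/4.623 = 95.58 mg/L.

95.6 mg/L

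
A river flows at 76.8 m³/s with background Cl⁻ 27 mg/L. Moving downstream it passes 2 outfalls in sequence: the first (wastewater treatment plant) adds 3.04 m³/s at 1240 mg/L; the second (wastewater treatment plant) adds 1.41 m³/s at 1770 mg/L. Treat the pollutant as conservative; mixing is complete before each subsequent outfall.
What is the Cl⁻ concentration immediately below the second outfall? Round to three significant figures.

103 mg/L

Outfall 1: combined Q = 79.84 m³/s; C = (76.80·27.00 + 3.040·1240)/79.84 = 73.19 mg/L.
Outfall 2: combined Q = 81.25 m³/s; C = (79.84·73.19 + 1.410·1770)/81.25 = 102.6 mg/L.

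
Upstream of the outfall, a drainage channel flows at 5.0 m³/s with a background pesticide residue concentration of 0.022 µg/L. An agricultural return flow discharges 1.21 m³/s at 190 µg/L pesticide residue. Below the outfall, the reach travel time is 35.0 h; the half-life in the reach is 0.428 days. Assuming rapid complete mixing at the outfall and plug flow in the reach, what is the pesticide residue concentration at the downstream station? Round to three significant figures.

Mixed concentration C = ΣQC/ΣQ = (5.000·0.02200 + 1.210·190.0) / 6.210 = 230.0/6.210 = 37.04 µg/L.
Half-life 0.428 d → k = ln 2 / 0.428 = 1.620 d⁻¹.
After decay, C = 37.04 × e^(−kt) = 37.04 × 0.09425 = 3.491 µg/L.

3.49 µg/L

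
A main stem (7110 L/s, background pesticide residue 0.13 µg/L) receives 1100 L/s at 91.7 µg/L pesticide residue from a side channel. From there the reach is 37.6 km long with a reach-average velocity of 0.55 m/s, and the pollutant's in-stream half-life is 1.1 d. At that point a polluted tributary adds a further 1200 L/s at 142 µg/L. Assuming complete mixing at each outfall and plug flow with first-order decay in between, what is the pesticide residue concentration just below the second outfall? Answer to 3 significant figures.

Mixed concentration C = ΣQC/ΣQ = (7110·0.1300 + 1100·91.70) / 8210 = 101800/8210 = 12.40 µg/L; combined flow 8210 L/s.
Travel time t = 37.6·1000 / 0.55 = 68360 s = 18.99 h.
Half-life 1.1 d → k = ln 2 / 1.1 = 0.6301 d⁻¹.
Decay over the reach: 12.40·exp(−kt) = 12.40·0.6074 = 7.531 µg/L.
Second outfall: C = (8210·7.531 + 1200·142.0)/9410 = 24.68 µg/L.

24.7 µg/L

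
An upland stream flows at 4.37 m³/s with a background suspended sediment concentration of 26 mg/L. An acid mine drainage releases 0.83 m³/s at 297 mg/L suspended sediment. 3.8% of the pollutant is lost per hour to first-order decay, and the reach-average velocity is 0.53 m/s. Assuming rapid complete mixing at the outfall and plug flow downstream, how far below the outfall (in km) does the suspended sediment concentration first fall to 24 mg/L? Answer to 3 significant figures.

52.2 km

Mixed concentration C = ΣQC/ΣQ = (4.370·26.00 + 0.8300·297.0) / 5.200 = 360.1/5.200 = 69.26 mg/L.
3.8%/h lost → k = −ln(1 − 0.038) = 0.03874 h⁻¹.
Set 69.26·exp(−k·t) = 24 → t = ln(69.26/24)/k = 98480 s = 27.35 h.
Distance = v·t = 0.53·98480 = 52190 m = 52.19 km.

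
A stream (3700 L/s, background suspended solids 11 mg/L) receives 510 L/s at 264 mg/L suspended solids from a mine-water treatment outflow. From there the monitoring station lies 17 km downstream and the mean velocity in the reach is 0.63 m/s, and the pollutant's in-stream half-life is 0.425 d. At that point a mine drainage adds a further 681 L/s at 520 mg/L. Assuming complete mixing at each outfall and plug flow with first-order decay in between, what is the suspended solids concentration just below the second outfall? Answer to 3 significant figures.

Conservation of mass: C = (3700·11.00 + 510.0·264.0) / 4210 = 175300/4210 = 41.65 mg/L; combined flow 4210 L/s.
Travel time t = 17·1000 / 0.63 = 26980 s = 7.496 h.
Half-life 0.425 d → k = ln 2 / 0.425 = 1.631 d⁻¹.
Decay over the reach: 41.65·exp(−kt) = 41.65·0.6009 = 25.03 mg/L.
At the second outfall, C = (4210·25.03 + 681.0·520.0) / (4210 + 681.0) = 93.94 mg/L.

93.9 mg/L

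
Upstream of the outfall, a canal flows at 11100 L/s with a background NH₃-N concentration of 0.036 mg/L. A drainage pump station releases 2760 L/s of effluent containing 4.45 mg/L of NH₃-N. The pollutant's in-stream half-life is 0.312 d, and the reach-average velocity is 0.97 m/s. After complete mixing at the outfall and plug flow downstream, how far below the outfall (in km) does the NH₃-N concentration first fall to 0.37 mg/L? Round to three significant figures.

After mixing, C = (11100·0.03600 + 2760·4.450) / 13860 = 12680/13860 = 0.9150 mg/L.
Half-life 0.312 d → k = ln 2 / 0.312 = 2.222 d⁻¹.
Set 0.9150·exp(−k·t) = 0.37 → t = ln(0.9150/0.37)/k = 35210 s = 9.781 h.
Distance = v·t = 0.97·35210 = 34150 m = 34.15 km.

34.2 km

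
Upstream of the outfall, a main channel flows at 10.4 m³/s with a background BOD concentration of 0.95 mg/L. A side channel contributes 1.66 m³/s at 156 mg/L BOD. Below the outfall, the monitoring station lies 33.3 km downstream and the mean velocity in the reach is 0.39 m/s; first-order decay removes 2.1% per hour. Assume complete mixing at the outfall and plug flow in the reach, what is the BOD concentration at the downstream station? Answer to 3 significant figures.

After mixing, C = (10.40·0.9500 + 1.660·156.0) / 12.06 = 268.8/12.06 = 22.29 mg/L.
Travel time t = 33.3·1000 / 0.39 = 85380 s = 23.72 h.
2.1%/h lost → k = −ln(1 − 0.021) = 0.02122 h⁻¹.
First-order decay: C = 22.29·exp(−k·t) = 22.29·0.6045 = 13.48 mg/L.

13.5 mg/L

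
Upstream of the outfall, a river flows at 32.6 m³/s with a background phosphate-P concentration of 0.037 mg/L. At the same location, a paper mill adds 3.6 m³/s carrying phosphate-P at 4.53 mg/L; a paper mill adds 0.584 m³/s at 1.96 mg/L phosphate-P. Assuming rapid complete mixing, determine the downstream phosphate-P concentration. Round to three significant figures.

Mixed concentration C = ΣQC/ΣQ = (32.60·0.03700 + 3.600·4.530 + 0.5840·1.960) / 36.78 = 18.66/36.78 = 0.5073 mg/L.

0.507 mg/L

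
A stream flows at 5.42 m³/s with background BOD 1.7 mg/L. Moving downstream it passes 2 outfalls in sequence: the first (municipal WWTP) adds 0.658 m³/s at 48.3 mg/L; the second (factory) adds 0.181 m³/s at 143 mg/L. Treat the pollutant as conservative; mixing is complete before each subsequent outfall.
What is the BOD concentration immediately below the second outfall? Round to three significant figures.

10.7 mg/L

After outfall 1: Q = 5.420 + 0.6580 = 6.078 m³/s; C = (5.420·1.700 + 0.6580·48.30)/6.078 = 6.745 mg/L.
After outfall 2: Q = 6.078 + 0.1810 = 6.259 m³/s; C = (6.078·6.745 + 0.1810·143.0)/6.259 = 10.69 mg/L.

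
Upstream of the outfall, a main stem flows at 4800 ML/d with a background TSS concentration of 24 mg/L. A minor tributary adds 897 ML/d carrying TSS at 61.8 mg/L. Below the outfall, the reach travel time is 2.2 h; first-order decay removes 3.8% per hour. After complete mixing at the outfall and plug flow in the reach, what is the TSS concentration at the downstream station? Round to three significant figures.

27.5 mg/L

Conservation of mass: C = (4800·24.00 + 897.0·61.80) / 5697 = 170600/5697 = 29.95 mg/L.
3.8%/h lost → k = −ln(1 − 0.038) = 0.03874 h⁻¹.
Decay over the reach: 29.95·exp(−kt) = 29.95·0.9183 = 27.50 mg/L.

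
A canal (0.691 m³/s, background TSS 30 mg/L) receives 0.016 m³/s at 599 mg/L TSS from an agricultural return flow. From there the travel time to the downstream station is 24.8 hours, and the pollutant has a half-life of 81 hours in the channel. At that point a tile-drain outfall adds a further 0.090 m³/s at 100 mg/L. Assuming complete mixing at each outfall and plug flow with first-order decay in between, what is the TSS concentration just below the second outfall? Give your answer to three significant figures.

Conservation of mass: C = (0.6910·30.00 + 0.01600·599.0) / 0.7070 = 30.31/0.7070 = 42.88 mg/L; combined flow 0.7070 m³/s.
Half-life 81 h → k = ln 2 / 81 = 0.008557 h⁻¹ = 0.2054 d⁻¹.
First-order decay: C = 42.88·exp(−k·t) = 42.88·0.8088 = 34.68 mg/L.
Second outfall: C = (0.7070·34.68 + 0.09000·100.0)/0.7970 = 42.05 mg/L.

42.1 mg/L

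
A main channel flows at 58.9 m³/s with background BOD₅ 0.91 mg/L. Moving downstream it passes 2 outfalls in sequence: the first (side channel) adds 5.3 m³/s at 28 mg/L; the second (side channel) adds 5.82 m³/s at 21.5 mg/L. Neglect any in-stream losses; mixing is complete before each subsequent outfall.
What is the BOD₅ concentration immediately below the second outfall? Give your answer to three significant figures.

4.67 mg/L

Below outfall 1: Q → 64.20 m³/s, C = (58.90·0.9100 + 5.300·28.00)/64.20 = 3.146 mg/L.
Below outfall 2: Q → 70.02 m³/s, C = (64.20·3.146 + 5.820·21.50)/70.02 = 4.672 mg/L.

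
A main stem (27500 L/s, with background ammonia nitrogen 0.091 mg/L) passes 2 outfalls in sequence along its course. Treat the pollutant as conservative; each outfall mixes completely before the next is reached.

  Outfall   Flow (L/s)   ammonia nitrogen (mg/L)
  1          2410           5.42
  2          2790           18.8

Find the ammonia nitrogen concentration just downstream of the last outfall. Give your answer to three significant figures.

Below outfall 1: Q → 29910 L/s, C = (27500·0.09100 + 2410·5.420)/29910 = 0.5204 mg/L.
Below outfall 2: Q → 32700 L/s, C = (29910·0.5204 + 2790·18.80)/32700 = 2.080 mg/L.

2.08 mg/L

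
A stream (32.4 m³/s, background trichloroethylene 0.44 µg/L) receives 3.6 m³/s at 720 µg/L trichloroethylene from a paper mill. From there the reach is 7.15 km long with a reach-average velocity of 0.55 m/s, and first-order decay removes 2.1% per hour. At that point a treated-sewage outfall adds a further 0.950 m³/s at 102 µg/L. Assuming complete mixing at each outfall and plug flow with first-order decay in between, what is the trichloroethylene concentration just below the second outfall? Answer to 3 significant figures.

Conservation of mass: C = (32.40·0.4400 + 3.600·720.0) / 36.00 = 2606/36.00 = 72.40 µg/L; combined flow 36.00 m³/s.
Travel time t = 7.15·1000 / 0.55 = 13000 s = 3.611 h.
2.1%/h lost → k = −ln(1 − 0.021) = 0.02122 h⁻¹.
First-order decay: C = 72.40·exp(−k·t) = 72.40·0.9262 = 67.05 µg/L.
At the second outfall, C = (36.00·67.05 + 0.9500·102.0) / (36.00 + 0.9500) = 67.95 µg/L.

68.0 µg/L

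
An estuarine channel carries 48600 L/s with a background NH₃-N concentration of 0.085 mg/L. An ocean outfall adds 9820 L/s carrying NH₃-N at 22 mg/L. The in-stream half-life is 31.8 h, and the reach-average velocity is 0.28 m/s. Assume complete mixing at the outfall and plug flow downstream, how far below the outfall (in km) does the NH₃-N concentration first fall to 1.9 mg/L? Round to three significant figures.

31.7 km

Conservation of mass: C = (48600·0.08500 + 9820·22.00) / 58420 = 220200/58420 = 3.769 mg/L.
Half-life 31.8 h → k = ln 2 / 31.8 = 0.02180 h⁻¹ = 0.5231 d⁻¹.
Set 3.769·exp(−k·t) = 1.9 → t = ln(3.769/1.9)/k = 113100 s = 31.42 h.
Distance = v·t = 0.28·113100 = 31670 m = 31.67 km.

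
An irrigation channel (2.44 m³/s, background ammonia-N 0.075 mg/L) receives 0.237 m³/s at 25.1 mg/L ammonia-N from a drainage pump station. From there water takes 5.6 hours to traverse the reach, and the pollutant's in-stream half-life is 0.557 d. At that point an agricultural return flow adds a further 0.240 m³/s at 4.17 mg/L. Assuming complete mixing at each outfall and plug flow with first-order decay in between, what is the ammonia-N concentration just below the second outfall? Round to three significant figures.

Mass balance: C = (2.440·0.07500 + 0.2370·25.10) / 2.677 = 6.132/2.677 = 2.291 mg/L; combined flow 2.677 m³/s.
Half-life 0.557 d → k = ln 2 / 0.557 = 1.244 d⁻¹.
Decay over the reach: 2.291·exp(−kt) = 2.291·0.7480 = 1.713 mg/L.
Second outfall: C = (2.677·1.713 + 0.2400·4.170)/2.917 = 1.915 mg/L.

1.92 mg/L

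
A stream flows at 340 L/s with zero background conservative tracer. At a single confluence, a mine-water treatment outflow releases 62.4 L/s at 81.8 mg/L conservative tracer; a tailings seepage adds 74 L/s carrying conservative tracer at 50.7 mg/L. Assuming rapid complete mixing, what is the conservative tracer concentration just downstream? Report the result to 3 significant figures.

18.6 mg/L

After mixing, C = (340.0·0 + 62.40·81.80 + 74.00·50.70) / 476.4 = 8856/476.4 = 18.59 mg/L.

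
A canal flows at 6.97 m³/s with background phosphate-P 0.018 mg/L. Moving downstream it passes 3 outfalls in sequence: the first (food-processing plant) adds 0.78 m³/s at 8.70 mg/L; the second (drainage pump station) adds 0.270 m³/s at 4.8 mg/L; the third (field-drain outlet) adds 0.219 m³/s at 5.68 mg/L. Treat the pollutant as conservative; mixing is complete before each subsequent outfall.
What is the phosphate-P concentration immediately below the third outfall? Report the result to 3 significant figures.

1.15 mg/L

Outfall 1: combined Q = 7.750 m³/s; C = (6.970·0.01800 + 0.7800·8.700)/7.750 = 0.8918 mg/L.
Outfall 2: combined Q = 8.020 m³/s; C = (7.750·0.8918 + 0.2700·4.800)/8.020 = 1.023 mg/L.
Outfall 3: combined Q = 8.239 m³/s; C = (8.020·1.023 + 0.2190·5.680)/8.239 = 1.147 mg/L.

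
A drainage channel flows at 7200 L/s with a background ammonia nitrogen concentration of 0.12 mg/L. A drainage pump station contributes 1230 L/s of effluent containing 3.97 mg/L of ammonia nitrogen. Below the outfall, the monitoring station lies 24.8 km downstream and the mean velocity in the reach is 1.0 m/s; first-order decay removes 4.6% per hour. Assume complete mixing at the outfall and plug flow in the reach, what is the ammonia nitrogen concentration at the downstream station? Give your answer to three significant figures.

After mixing, C = (7200·0.1200 + 1230·3.970) / 8430 = 5747/8430 = 0.6817 mg/L.
Travel time t = 24.8·1000 / 1.0 = 24800 s = 6.889 h.
4.6%/h lost → k = −ln(1 − 0.046) = 0.04709 h⁻¹.
Decay over the reach: 0.6817·exp(−kt) = 0.6817·0.7230 = 0.4929 mg/L.

0.493 mg/L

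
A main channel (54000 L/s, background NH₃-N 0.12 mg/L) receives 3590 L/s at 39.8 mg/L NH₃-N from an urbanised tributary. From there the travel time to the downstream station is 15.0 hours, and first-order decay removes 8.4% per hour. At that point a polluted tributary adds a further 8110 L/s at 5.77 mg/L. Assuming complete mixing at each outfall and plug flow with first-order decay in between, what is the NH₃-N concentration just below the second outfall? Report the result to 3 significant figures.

Flow-weighted average: C = (54000·0.1200 + 3590·39.80) / 57590 = 149400/57590 = 2.594 mg/L; combined flow 57590 L/s.
8.4%/h lost → k = −ln(1 − 0.084) = 0.08774 h⁻¹.
Decay over the reach: 2.594·exp(−kt) = 2.594·0.2682 = 0.6955 mg/L.
Second outfall: C = (57590·0.6955 + 8110·5.770)/65700 = 1.322 mg/L.

1.32 mg/L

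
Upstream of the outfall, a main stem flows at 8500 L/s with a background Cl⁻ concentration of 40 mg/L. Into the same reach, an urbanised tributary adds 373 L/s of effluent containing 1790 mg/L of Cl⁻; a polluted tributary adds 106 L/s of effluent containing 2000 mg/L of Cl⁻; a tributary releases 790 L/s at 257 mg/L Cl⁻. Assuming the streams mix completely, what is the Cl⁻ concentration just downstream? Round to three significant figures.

Mass balance: C = (8500·40.00 + 373.0·1790 + 106.0·2000 + 790.0·257.0) / 9769 = 1423000/9769 = 145.6 mg/L.

146 mg/L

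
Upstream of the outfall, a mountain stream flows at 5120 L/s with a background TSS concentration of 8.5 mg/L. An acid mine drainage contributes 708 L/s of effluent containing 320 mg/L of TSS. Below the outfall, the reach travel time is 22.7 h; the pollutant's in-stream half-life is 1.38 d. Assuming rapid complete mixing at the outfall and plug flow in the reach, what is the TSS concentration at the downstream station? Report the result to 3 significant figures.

28.8 mg/L

Conservation of mass: C = (5120·8.500 + 708.0·320.0) / 5828 = 270100/5828 = 46.34 mg/L.
Half-life 1.38 d → k = ln 2 / 1.38 = 0.5023 d⁻¹.
Decay over the reach: 46.34·exp(−kt) = 46.34·0.6218 = 28.82 mg/L.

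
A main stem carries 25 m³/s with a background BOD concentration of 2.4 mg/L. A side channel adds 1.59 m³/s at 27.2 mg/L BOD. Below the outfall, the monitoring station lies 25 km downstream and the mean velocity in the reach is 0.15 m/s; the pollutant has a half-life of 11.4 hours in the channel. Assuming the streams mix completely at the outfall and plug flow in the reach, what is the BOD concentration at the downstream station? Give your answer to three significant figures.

After mixing, C = (25.00·2.400 + 1.590·27.20) / 26.59 = 103.2/26.59 = 3.883 mg/L.
Travel time t = 25·1000 / 0.15 = 166700 s = 46.30 h.
Half-life 11.4 h → k = ln 2 / 11.4 = 0.06080 h⁻¹ = 1.459 d⁻¹.
Decay over the reach: 3.883·exp(−kt) = 3.883·0.05991 = 0.2326 mg/L.

0.233 mg/L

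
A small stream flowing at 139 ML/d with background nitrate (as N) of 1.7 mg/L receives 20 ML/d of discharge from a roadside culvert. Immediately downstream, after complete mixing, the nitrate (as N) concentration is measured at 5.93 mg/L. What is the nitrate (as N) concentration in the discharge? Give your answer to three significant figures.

35.3 mg/L

Mass balance: 139.0·1.700 + 20.00·Cₑ = 159.0·5.930
→ Cₑ = (159.0·5.930 − 139.0·1.700) / 20.00 = 35.33 mg/L.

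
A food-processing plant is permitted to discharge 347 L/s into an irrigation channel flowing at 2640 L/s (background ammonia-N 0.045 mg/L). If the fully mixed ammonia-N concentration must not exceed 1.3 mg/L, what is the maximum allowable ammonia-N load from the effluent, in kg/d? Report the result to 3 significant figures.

325 kg/d

Mass balance at the limit: 2640·0.04500 + 347.0·Cₑ = 2987·1.3 → Cₑ = 10.85 mg/L.
347.0 L/s = 0.3470 m³/s. Load = 0.3470 m³/s × 10.85 g/m³ × 86 400 s/d = 325.2 kg/d.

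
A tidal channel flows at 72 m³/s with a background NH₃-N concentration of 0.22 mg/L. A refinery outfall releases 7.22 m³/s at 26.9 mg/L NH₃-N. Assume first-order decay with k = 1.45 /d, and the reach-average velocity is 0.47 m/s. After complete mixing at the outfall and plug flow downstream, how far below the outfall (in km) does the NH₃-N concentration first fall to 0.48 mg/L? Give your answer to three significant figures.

Mass balance: C = (72.00·0.2200 + 7.220·26.90) / 79.22 = 210.1/79.22 = 2.652 mg/L.
Set 2.652·exp(−k·t) = 0.48 → t = ln(2.652/0.48)/k = 101800 s = 28.29 h.
Distance = v·t = 0.47·101800 = 47860 m = 47.86 km.

47.9 km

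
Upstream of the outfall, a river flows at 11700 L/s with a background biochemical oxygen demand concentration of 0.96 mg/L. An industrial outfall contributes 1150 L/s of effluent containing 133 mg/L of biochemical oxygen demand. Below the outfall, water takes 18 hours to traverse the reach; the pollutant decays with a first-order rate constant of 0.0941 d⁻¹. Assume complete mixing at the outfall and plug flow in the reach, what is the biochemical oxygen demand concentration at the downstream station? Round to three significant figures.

11.9 mg/L

After mixing, C = (11700·0.9600 + 1150·133.0) / 12850 = 164200/12850 = 12.78 mg/L.
First-order decay: C = 12.78·exp(−k·t) = 12.78·0.9319 = 11.91 mg/L.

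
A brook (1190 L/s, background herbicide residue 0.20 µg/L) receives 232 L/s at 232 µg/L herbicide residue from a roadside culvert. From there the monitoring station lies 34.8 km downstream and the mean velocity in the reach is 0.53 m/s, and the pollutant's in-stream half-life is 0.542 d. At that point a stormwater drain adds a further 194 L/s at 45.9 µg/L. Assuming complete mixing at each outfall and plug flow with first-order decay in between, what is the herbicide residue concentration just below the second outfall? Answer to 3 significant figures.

18.2 µg/L

Mass balance: C = (1190·0.2000 + 232.0·232.0) / 1422 = 54060/1422 = 38.02 µg/L; combined flow 1422 L/s.
Travel time t = 34.8·1000 / 0.53 = 65660 s = 18.24 h.
Half-life 0.542 d → k = ln 2 / 0.542 = 1.279 d⁻¹.
Decay over the reach: 38.02·exp(−kt) = 38.02·0.3784 = 14.38 µg/L.
At the second outfall, C = (1422·14.38 + 194.0·45.90) / (1422 + 194.0) = 18.17 µg/L.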